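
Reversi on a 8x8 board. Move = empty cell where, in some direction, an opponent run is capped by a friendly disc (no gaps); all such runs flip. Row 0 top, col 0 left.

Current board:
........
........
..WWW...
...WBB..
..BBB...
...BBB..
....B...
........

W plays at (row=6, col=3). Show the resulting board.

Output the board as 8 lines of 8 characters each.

Place W at (6,3); scan 8 dirs for brackets.
Dir NW: first cell '.' (not opp) -> no flip
Dir N: opp run (5,3) (4,3) capped by W -> flip
Dir NE: opp run (5,4), next='.' -> no flip
Dir W: first cell '.' (not opp) -> no flip
Dir E: opp run (6,4), next='.' -> no flip
Dir SW: first cell '.' (not opp) -> no flip
Dir S: first cell '.' (not opp) -> no flip
Dir SE: first cell '.' (not opp) -> no flip
All flips: (4,3) (5,3)

Answer: ........
........
..WWW...
...WBB..
..BWB...
...WBB..
...WB...
........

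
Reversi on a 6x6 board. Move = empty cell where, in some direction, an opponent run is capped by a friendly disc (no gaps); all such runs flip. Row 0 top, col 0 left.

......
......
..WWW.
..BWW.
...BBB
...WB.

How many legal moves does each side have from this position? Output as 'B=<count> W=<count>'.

-- B to move --
(1,1): flips 2 -> legal
(1,2): flips 3 -> legal
(1,3): flips 2 -> legal
(1,4): flips 3 -> legal
(1,5): no bracket -> illegal
(2,1): no bracket -> illegal
(2,5): flips 1 -> legal
(3,1): no bracket -> illegal
(3,5): flips 2 -> legal
(4,2): no bracket -> illegal
(5,2): flips 1 -> legal
B mobility = 7
-- W to move --
(2,1): no bracket -> illegal
(3,1): flips 1 -> legal
(3,5): flips 1 -> legal
(4,1): flips 1 -> legal
(4,2): flips 1 -> legal
(5,2): flips 1 -> legal
(5,5): flips 2 -> legal
W mobility = 6

Answer: B=7 W=6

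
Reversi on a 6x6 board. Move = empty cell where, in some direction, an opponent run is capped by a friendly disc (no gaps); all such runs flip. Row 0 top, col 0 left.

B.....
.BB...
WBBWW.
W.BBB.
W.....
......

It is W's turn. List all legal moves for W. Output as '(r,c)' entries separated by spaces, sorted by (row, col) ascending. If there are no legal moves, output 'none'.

Answer: (0,1) (0,2) (0,3) (4,1) (4,2) (4,3) (4,4) (4,5)

Derivation:
(0,1): flips 1 -> legal
(0,2): flips 1 -> legal
(0,3): flips 2 -> legal
(1,0): no bracket -> illegal
(1,3): no bracket -> illegal
(2,5): no bracket -> illegal
(3,1): no bracket -> illegal
(3,5): no bracket -> illegal
(4,1): flips 1 -> legal
(4,2): flips 1 -> legal
(4,3): flips 1 -> legal
(4,4): flips 1 -> legal
(4,5): flips 1 -> legal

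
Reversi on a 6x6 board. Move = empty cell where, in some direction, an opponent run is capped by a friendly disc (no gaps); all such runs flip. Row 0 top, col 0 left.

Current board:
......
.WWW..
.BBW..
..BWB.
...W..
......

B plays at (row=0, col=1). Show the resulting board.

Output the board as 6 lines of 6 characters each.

Answer: .B....
.BBW..
.BBB..
..BWB.
...W..
......

Derivation:
Place B at (0,1); scan 8 dirs for brackets.
Dir NW: edge -> no flip
Dir N: edge -> no flip
Dir NE: edge -> no flip
Dir W: first cell '.' (not opp) -> no flip
Dir E: first cell '.' (not opp) -> no flip
Dir SW: first cell '.' (not opp) -> no flip
Dir S: opp run (1,1) capped by B -> flip
Dir SE: opp run (1,2) (2,3) capped by B -> flip
All flips: (1,1) (1,2) (2,3)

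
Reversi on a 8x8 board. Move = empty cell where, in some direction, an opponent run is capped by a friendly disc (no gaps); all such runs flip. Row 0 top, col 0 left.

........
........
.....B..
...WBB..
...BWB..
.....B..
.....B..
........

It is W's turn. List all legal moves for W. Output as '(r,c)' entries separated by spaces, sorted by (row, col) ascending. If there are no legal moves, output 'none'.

(1,4): no bracket -> illegal
(1,5): no bracket -> illegal
(1,6): no bracket -> illegal
(2,3): no bracket -> illegal
(2,4): flips 1 -> legal
(2,6): flips 1 -> legal
(3,2): no bracket -> illegal
(3,6): flips 2 -> legal
(4,2): flips 1 -> legal
(4,6): flips 1 -> legal
(5,2): no bracket -> illegal
(5,3): flips 1 -> legal
(5,4): no bracket -> illegal
(5,6): no bracket -> illegal
(6,4): no bracket -> illegal
(6,6): flips 1 -> legal
(7,4): no bracket -> illegal
(7,5): no bracket -> illegal
(7,6): no bracket -> illegal

Answer: (2,4) (2,6) (3,6) (4,2) (4,6) (5,3) (6,6)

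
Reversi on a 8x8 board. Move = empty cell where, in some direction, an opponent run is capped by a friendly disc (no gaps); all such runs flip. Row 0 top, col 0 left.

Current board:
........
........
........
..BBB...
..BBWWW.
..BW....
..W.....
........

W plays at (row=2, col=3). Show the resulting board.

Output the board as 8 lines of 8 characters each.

Answer: ........
........
...W....
..BWW...
..BWWWW.
..BW....
..W.....
........

Derivation:
Place W at (2,3); scan 8 dirs for brackets.
Dir NW: first cell '.' (not opp) -> no flip
Dir N: first cell '.' (not opp) -> no flip
Dir NE: first cell '.' (not opp) -> no flip
Dir W: first cell '.' (not opp) -> no flip
Dir E: first cell '.' (not opp) -> no flip
Dir SW: opp run (3,2), next='.' -> no flip
Dir S: opp run (3,3) (4,3) capped by W -> flip
Dir SE: opp run (3,4) capped by W -> flip
All flips: (3,3) (3,4) (4,3)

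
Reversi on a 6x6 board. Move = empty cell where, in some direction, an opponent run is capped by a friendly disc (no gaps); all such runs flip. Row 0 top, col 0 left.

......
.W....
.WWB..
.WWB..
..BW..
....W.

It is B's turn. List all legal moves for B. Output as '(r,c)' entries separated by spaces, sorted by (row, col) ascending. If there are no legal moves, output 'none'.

Answer: (0,0) (1,2) (2,0) (3,0) (4,1) (4,4) (5,3)

Derivation:
(0,0): flips 2 -> legal
(0,1): no bracket -> illegal
(0,2): no bracket -> illegal
(1,0): no bracket -> illegal
(1,2): flips 2 -> legal
(1,3): no bracket -> illegal
(2,0): flips 3 -> legal
(3,0): flips 2 -> legal
(3,4): no bracket -> illegal
(4,0): no bracket -> illegal
(4,1): flips 1 -> legal
(4,4): flips 1 -> legal
(4,5): no bracket -> illegal
(5,2): no bracket -> illegal
(5,3): flips 1 -> legal
(5,5): no bracket -> illegal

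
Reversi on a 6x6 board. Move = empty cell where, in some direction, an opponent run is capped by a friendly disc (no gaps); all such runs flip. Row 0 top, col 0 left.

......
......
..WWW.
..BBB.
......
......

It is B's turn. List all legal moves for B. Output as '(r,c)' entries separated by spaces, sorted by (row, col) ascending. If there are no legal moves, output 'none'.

(1,1): flips 1 -> legal
(1,2): flips 2 -> legal
(1,3): flips 1 -> legal
(1,4): flips 2 -> legal
(1,5): flips 1 -> legal
(2,1): no bracket -> illegal
(2,5): no bracket -> illegal
(3,1): no bracket -> illegal
(3,5): no bracket -> illegal

Answer: (1,1) (1,2) (1,3) (1,4) (1,5)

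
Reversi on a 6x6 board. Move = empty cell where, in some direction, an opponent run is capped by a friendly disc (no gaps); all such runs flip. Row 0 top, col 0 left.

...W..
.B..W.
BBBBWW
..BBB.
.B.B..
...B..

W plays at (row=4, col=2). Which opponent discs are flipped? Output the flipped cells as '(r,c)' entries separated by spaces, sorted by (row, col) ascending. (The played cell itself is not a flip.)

Answer: (3,3)

Derivation:
Dir NW: first cell '.' (not opp) -> no flip
Dir N: opp run (3,2) (2,2), next='.' -> no flip
Dir NE: opp run (3,3) capped by W -> flip
Dir W: opp run (4,1), next='.' -> no flip
Dir E: opp run (4,3), next='.' -> no flip
Dir SW: first cell '.' (not opp) -> no flip
Dir S: first cell '.' (not opp) -> no flip
Dir SE: opp run (5,3), next=edge -> no flip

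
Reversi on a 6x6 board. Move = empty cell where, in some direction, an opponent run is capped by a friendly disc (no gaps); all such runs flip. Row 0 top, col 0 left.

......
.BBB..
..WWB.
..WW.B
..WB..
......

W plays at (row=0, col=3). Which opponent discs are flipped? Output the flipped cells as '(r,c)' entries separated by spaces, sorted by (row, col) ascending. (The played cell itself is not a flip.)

Answer: (1,3)

Derivation:
Dir NW: edge -> no flip
Dir N: edge -> no flip
Dir NE: edge -> no flip
Dir W: first cell '.' (not opp) -> no flip
Dir E: first cell '.' (not opp) -> no flip
Dir SW: opp run (1,2), next='.' -> no flip
Dir S: opp run (1,3) capped by W -> flip
Dir SE: first cell '.' (not opp) -> no flip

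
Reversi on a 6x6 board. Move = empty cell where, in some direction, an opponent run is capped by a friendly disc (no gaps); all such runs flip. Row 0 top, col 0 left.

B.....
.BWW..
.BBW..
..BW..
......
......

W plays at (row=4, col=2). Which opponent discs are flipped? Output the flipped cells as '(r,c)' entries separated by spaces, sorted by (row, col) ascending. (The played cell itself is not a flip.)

Dir NW: first cell '.' (not opp) -> no flip
Dir N: opp run (3,2) (2,2) capped by W -> flip
Dir NE: first cell 'W' (not opp) -> no flip
Dir W: first cell '.' (not opp) -> no flip
Dir E: first cell '.' (not opp) -> no flip
Dir SW: first cell '.' (not opp) -> no flip
Dir S: first cell '.' (not opp) -> no flip
Dir SE: first cell '.' (not opp) -> no flip

Answer: (2,2) (3,2)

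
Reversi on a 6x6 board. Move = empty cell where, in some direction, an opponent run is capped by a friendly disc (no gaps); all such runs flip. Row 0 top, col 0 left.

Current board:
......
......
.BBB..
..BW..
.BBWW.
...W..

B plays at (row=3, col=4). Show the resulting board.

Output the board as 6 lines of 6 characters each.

Answer: ......
......
.BBB..
..BBB.
.BBWW.
...W..

Derivation:
Place B at (3,4); scan 8 dirs for brackets.
Dir NW: first cell 'B' (not opp) -> no flip
Dir N: first cell '.' (not opp) -> no flip
Dir NE: first cell '.' (not opp) -> no flip
Dir W: opp run (3,3) capped by B -> flip
Dir E: first cell '.' (not opp) -> no flip
Dir SW: opp run (4,3), next='.' -> no flip
Dir S: opp run (4,4), next='.' -> no flip
Dir SE: first cell '.' (not opp) -> no flip
All flips: (3,3)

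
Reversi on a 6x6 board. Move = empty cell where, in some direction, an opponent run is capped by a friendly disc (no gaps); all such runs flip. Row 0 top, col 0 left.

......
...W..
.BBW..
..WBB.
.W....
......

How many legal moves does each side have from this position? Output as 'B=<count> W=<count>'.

-- B to move --
(0,2): no bracket -> illegal
(0,3): flips 2 -> legal
(0,4): flips 1 -> legal
(1,2): flips 1 -> legal
(1,4): no bracket -> illegal
(2,4): flips 1 -> legal
(3,0): no bracket -> illegal
(3,1): flips 1 -> legal
(4,0): no bracket -> illegal
(4,2): flips 1 -> legal
(4,3): flips 1 -> legal
(5,0): no bracket -> illegal
(5,1): no bracket -> illegal
(5,2): no bracket -> illegal
B mobility = 7
-- W to move --
(1,0): flips 1 -> legal
(1,1): no bracket -> illegal
(1,2): flips 1 -> legal
(2,0): flips 2 -> legal
(2,4): no bracket -> illegal
(2,5): no bracket -> illegal
(3,0): no bracket -> illegal
(3,1): flips 1 -> legal
(3,5): flips 2 -> legal
(4,2): no bracket -> illegal
(4,3): flips 1 -> legal
(4,4): no bracket -> illegal
(4,5): flips 1 -> legal
W mobility = 7

Answer: B=7 W=7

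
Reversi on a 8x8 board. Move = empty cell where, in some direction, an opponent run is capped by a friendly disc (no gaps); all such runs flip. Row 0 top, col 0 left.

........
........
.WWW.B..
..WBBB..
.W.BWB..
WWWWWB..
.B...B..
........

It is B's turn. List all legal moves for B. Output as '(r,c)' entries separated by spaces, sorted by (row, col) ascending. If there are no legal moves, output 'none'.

(1,0): flips 2 -> legal
(1,1): flips 1 -> legal
(1,2): flips 1 -> legal
(1,3): flips 1 -> legal
(1,4): no bracket -> illegal
(2,0): no bracket -> illegal
(2,4): no bracket -> illegal
(3,0): no bracket -> illegal
(3,1): flips 3 -> legal
(4,0): no bracket -> illegal
(4,2): no bracket -> illegal
(6,0): no bracket -> illegal
(6,2): flips 2 -> legal
(6,3): flips 2 -> legal
(6,4): flips 2 -> legal

Answer: (1,0) (1,1) (1,2) (1,3) (3,1) (6,2) (6,3) (6,4)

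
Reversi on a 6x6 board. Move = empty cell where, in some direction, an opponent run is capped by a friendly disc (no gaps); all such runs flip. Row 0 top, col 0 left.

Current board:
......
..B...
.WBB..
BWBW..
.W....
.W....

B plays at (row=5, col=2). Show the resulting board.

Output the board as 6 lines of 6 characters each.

Place B at (5,2); scan 8 dirs for brackets.
Dir NW: opp run (4,1) capped by B -> flip
Dir N: first cell '.' (not opp) -> no flip
Dir NE: first cell '.' (not opp) -> no flip
Dir W: opp run (5,1), next='.' -> no flip
Dir E: first cell '.' (not opp) -> no flip
Dir SW: edge -> no flip
Dir S: edge -> no flip
Dir SE: edge -> no flip
All flips: (4,1)

Answer: ......
..B...
.WBB..
BWBW..
.B....
.WB...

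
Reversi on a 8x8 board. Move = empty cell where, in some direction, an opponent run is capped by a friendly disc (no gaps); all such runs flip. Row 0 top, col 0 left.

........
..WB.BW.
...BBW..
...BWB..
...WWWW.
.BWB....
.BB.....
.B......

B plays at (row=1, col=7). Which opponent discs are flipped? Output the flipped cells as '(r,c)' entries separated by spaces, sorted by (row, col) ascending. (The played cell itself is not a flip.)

Dir NW: first cell '.' (not opp) -> no flip
Dir N: first cell '.' (not opp) -> no flip
Dir NE: edge -> no flip
Dir W: opp run (1,6) capped by B -> flip
Dir E: edge -> no flip
Dir SW: first cell '.' (not opp) -> no flip
Dir S: first cell '.' (not opp) -> no flip
Dir SE: edge -> no flip

Answer: (1,6)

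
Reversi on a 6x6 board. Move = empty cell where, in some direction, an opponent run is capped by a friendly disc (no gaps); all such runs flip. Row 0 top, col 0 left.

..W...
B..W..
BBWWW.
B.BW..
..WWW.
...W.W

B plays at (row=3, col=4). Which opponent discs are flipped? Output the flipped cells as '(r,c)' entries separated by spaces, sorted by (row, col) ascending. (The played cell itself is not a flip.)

Dir NW: opp run (2,3), next='.' -> no flip
Dir N: opp run (2,4), next='.' -> no flip
Dir NE: first cell '.' (not opp) -> no flip
Dir W: opp run (3,3) capped by B -> flip
Dir E: first cell '.' (not opp) -> no flip
Dir SW: opp run (4,3), next='.' -> no flip
Dir S: opp run (4,4), next='.' -> no flip
Dir SE: first cell '.' (not opp) -> no flip

Answer: (3,3)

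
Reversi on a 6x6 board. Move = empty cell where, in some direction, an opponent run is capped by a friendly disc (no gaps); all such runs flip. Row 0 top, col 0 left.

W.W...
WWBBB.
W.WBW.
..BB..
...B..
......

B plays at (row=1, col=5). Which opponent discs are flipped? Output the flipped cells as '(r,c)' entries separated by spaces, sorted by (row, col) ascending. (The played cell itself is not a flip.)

Answer: (2,4)

Derivation:
Dir NW: first cell '.' (not opp) -> no flip
Dir N: first cell '.' (not opp) -> no flip
Dir NE: edge -> no flip
Dir W: first cell 'B' (not opp) -> no flip
Dir E: edge -> no flip
Dir SW: opp run (2,4) capped by B -> flip
Dir S: first cell '.' (not opp) -> no flip
Dir SE: edge -> no flip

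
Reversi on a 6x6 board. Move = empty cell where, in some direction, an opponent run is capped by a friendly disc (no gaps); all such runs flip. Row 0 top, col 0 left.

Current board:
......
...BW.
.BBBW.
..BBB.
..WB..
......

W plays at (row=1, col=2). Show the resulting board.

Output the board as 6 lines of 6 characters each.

Place W at (1,2); scan 8 dirs for brackets.
Dir NW: first cell '.' (not opp) -> no flip
Dir N: first cell '.' (not opp) -> no flip
Dir NE: first cell '.' (not opp) -> no flip
Dir W: first cell '.' (not opp) -> no flip
Dir E: opp run (1,3) capped by W -> flip
Dir SW: opp run (2,1), next='.' -> no flip
Dir S: opp run (2,2) (3,2) capped by W -> flip
Dir SE: opp run (2,3) (3,4), next='.' -> no flip
All flips: (1,3) (2,2) (3,2)

Answer: ......
..WWW.
.BWBW.
..WBB.
..WB..
......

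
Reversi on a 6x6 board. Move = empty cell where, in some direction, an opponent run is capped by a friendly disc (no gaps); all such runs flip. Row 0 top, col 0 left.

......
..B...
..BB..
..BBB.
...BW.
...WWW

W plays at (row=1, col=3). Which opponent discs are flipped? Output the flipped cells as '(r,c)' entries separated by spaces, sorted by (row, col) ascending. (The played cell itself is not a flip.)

Dir NW: first cell '.' (not opp) -> no flip
Dir N: first cell '.' (not opp) -> no flip
Dir NE: first cell '.' (not opp) -> no flip
Dir W: opp run (1,2), next='.' -> no flip
Dir E: first cell '.' (not opp) -> no flip
Dir SW: opp run (2,2), next='.' -> no flip
Dir S: opp run (2,3) (3,3) (4,3) capped by W -> flip
Dir SE: first cell '.' (not opp) -> no flip

Answer: (2,3) (3,3) (4,3)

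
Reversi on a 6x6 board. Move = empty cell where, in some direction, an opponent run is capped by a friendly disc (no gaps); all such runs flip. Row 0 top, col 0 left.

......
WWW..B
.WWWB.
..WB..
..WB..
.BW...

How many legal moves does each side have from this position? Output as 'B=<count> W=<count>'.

-- B to move --
(0,0): flips 2 -> legal
(0,1): no bracket -> illegal
(0,2): no bracket -> illegal
(0,3): no bracket -> illegal
(1,3): flips 1 -> legal
(1,4): no bracket -> illegal
(2,0): flips 3 -> legal
(3,0): no bracket -> illegal
(3,1): flips 1 -> legal
(3,4): no bracket -> illegal
(4,1): flips 1 -> legal
(5,3): flips 1 -> legal
B mobility = 6
-- W to move --
(0,4): no bracket -> illegal
(0,5): no bracket -> illegal
(1,3): no bracket -> illegal
(1,4): no bracket -> illegal
(2,5): flips 1 -> legal
(3,4): flips 2 -> legal
(3,5): no bracket -> illegal
(4,0): no bracket -> illegal
(4,1): no bracket -> illegal
(4,4): flips 2 -> legal
(5,0): flips 1 -> legal
(5,3): flips 2 -> legal
(5,4): flips 1 -> legal
W mobility = 6

Answer: B=6 W=6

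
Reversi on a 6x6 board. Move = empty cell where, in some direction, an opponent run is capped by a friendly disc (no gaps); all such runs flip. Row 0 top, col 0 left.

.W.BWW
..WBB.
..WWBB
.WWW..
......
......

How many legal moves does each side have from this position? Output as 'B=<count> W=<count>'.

Answer: B=6 W=3

Derivation:
-- B to move --
(0,0): no bracket -> illegal
(0,2): no bracket -> illegal
(1,0): no bracket -> illegal
(1,1): flips 1 -> legal
(1,5): no bracket -> illegal
(2,0): no bracket -> illegal
(2,1): flips 3 -> legal
(3,0): no bracket -> illegal
(3,4): no bracket -> illegal
(4,0): flips 2 -> legal
(4,1): flips 2 -> legal
(4,2): flips 1 -> legal
(4,3): flips 2 -> legal
(4,4): no bracket -> illegal
B mobility = 6
-- W to move --
(0,2): flips 1 -> legal
(1,5): flips 3 -> legal
(3,4): flips 2 -> legal
(3,5): no bracket -> illegal
W mobility = 3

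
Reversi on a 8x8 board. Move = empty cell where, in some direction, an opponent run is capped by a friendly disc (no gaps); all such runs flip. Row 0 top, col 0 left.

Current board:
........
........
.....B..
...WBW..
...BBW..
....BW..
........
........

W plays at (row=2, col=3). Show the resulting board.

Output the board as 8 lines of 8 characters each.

Answer: ........
........
...W.B..
...WWW..
...BBW..
....BW..
........
........

Derivation:
Place W at (2,3); scan 8 dirs for brackets.
Dir NW: first cell '.' (not opp) -> no flip
Dir N: first cell '.' (not opp) -> no flip
Dir NE: first cell '.' (not opp) -> no flip
Dir W: first cell '.' (not opp) -> no flip
Dir E: first cell '.' (not opp) -> no flip
Dir SW: first cell '.' (not opp) -> no flip
Dir S: first cell 'W' (not opp) -> no flip
Dir SE: opp run (3,4) capped by W -> flip
All flips: (3,4)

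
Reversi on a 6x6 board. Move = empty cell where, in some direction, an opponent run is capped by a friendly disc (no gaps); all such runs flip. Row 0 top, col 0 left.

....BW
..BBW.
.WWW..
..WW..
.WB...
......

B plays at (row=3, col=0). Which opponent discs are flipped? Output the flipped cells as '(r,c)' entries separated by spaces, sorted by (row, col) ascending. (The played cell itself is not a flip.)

Dir NW: edge -> no flip
Dir N: first cell '.' (not opp) -> no flip
Dir NE: opp run (2,1) capped by B -> flip
Dir W: edge -> no flip
Dir E: first cell '.' (not opp) -> no flip
Dir SW: edge -> no flip
Dir S: first cell '.' (not opp) -> no flip
Dir SE: opp run (4,1), next='.' -> no flip

Answer: (2,1)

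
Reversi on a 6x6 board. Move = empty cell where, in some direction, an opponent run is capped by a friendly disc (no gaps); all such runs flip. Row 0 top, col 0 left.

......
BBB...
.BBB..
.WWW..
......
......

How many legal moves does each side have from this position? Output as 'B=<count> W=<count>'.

Answer: B=5 W=5

Derivation:
-- B to move --
(2,0): no bracket -> illegal
(2,4): no bracket -> illegal
(3,0): no bracket -> illegal
(3,4): no bracket -> illegal
(4,0): flips 1 -> legal
(4,1): flips 2 -> legal
(4,2): flips 1 -> legal
(4,3): flips 2 -> legal
(4,4): flips 1 -> legal
B mobility = 5
-- W to move --
(0,0): flips 2 -> legal
(0,1): flips 2 -> legal
(0,2): flips 2 -> legal
(0,3): no bracket -> illegal
(1,3): flips 2 -> legal
(1,4): flips 1 -> legal
(2,0): no bracket -> illegal
(2,4): no bracket -> illegal
(3,0): no bracket -> illegal
(3,4): no bracket -> illegal
W mobility = 5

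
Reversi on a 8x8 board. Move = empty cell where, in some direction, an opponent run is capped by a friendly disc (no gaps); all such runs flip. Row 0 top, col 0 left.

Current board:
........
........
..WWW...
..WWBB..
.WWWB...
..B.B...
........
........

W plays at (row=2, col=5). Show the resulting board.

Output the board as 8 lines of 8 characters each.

Place W at (2,5); scan 8 dirs for brackets.
Dir NW: first cell '.' (not opp) -> no flip
Dir N: first cell '.' (not opp) -> no flip
Dir NE: first cell '.' (not opp) -> no flip
Dir W: first cell 'W' (not opp) -> no flip
Dir E: first cell '.' (not opp) -> no flip
Dir SW: opp run (3,4) capped by W -> flip
Dir S: opp run (3,5), next='.' -> no flip
Dir SE: first cell '.' (not opp) -> no flip
All flips: (3,4)

Answer: ........
........
..WWWW..
..WWWB..
.WWWB...
..B.B...
........
........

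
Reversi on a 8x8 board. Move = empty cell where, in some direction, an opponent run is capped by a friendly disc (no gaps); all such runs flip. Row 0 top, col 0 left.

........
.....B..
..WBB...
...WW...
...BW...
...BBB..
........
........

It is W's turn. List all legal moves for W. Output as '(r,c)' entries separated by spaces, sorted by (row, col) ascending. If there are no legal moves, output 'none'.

Answer: (0,6) (1,2) (1,3) (1,4) (2,5) (4,2) (5,2) (6,2) (6,3) (6,4) (6,6)

Derivation:
(0,4): no bracket -> illegal
(0,5): no bracket -> illegal
(0,6): flips 2 -> legal
(1,2): flips 1 -> legal
(1,3): flips 1 -> legal
(1,4): flips 1 -> legal
(1,6): no bracket -> illegal
(2,5): flips 2 -> legal
(2,6): no bracket -> illegal
(3,2): no bracket -> illegal
(3,5): no bracket -> illegal
(4,2): flips 1 -> legal
(4,5): no bracket -> illegal
(4,6): no bracket -> illegal
(5,2): flips 1 -> legal
(5,6): no bracket -> illegal
(6,2): flips 1 -> legal
(6,3): flips 2 -> legal
(6,4): flips 1 -> legal
(6,5): no bracket -> illegal
(6,6): flips 1 -> legal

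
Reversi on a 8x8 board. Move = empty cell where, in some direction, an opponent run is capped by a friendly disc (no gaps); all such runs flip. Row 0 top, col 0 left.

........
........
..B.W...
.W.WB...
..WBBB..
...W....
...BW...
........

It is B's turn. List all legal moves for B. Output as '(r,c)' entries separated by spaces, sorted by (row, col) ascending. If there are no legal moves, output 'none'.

Answer: (1,4) (2,3) (3,2) (4,0) (4,1) (6,2) (6,5)

Derivation:
(1,3): no bracket -> illegal
(1,4): flips 1 -> legal
(1,5): no bracket -> illegal
(2,0): no bracket -> illegal
(2,1): no bracket -> illegal
(2,3): flips 1 -> legal
(2,5): no bracket -> illegal
(3,0): no bracket -> illegal
(3,2): flips 1 -> legal
(3,5): no bracket -> illegal
(4,0): flips 1 -> legal
(4,1): flips 1 -> legal
(5,1): no bracket -> illegal
(5,2): no bracket -> illegal
(5,4): no bracket -> illegal
(5,5): no bracket -> illegal
(6,2): flips 1 -> legal
(6,5): flips 1 -> legal
(7,3): no bracket -> illegal
(7,4): no bracket -> illegal
(7,5): no bracket -> illegal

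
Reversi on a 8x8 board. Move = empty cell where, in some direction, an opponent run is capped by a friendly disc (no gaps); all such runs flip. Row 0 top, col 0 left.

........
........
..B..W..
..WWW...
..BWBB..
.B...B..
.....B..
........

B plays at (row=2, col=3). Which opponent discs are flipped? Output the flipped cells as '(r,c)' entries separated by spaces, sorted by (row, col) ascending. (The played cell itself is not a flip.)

Dir NW: first cell '.' (not opp) -> no flip
Dir N: first cell '.' (not opp) -> no flip
Dir NE: first cell '.' (not opp) -> no flip
Dir W: first cell 'B' (not opp) -> no flip
Dir E: first cell '.' (not opp) -> no flip
Dir SW: opp run (3,2), next='.' -> no flip
Dir S: opp run (3,3) (4,3), next='.' -> no flip
Dir SE: opp run (3,4) capped by B -> flip

Answer: (3,4)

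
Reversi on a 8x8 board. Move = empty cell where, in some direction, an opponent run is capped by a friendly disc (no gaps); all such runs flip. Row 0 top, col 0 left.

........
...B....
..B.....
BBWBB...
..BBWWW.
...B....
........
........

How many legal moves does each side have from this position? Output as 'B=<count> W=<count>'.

Answer: B=6 W=9

Derivation:
-- B to move --
(2,1): flips 1 -> legal
(2,3): no bracket -> illegal
(3,5): flips 1 -> legal
(3,6): no bracket -> illegal
(3,7): no bracket -> illegal
(4,1): no bracket -> illegal
(4,7): flips 3 -> legal
(5,4): flips 1 -> legal
(5,5): flips 1 -> legal
(5,6): flips 1 -> legal
(5,7): no bracket -> illegal
B mobility = 6
-- W to move --
(0,2): no bracket -> illegal
(0,3): no bracket -> illegal
(0,4): no bracket -> illegal
(1,1): flips 2 -> legal
(1,2): flips 1 -> legal
(1,4): no bracket -> illegal
(2,0): no bracket -> illegal
(2,1): no bracket -> illegal
(2,3): flips 1 -> legal
(2,4): flips 1 -> legal
(2,5): no bracket -> illegal
(3,5): flips 2 -> legal
(4,0): no bracket -> illegal
(4,1): flips 2 -> legal
(5,1): no bracket -> illegal
(5,2): flips 1 -> legal
(5,4): flips 1 -> legal
(6,2): flips 1 -> legal
(6,3): no bracket -> illegal
(6,4): no bracket -> illegal
W mobility = 9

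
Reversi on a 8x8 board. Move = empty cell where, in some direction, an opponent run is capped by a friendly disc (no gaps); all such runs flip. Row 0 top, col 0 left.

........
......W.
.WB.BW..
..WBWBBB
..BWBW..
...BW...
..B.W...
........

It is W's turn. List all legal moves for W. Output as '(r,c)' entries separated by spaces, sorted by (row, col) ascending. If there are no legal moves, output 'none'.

(1,1): no bracket -> illegal
(1,2): flips 1 -> legal
(1,3): no bracket -> illegal
(1,4): flips 1 -> legal
(1,5): no bracket -> illegal
(2,3): flips 3 -> legal
(2,6): no bracket -> illegal
(2,7): flips 1 -> legal
(3,1): flips 2 -> legal
(4,1): flips 1 -> legal
(4,6): no bracket -> illegal
(4,7): flips 1 -> legal
(5,1): no bracket -> illegal
(5,2): flips 2 -> legal
(5,5): no bracket -> illegal
(6,1): no bracket -> illegal
(6,3): flips 1 -> legal
(7,1): no bracket -> illegal
(7,2): no bracket -> illegal
(7,3): no bracket -> illegal

Answer: (1,2) (1,4) (2,3) (2,7) (3,1) (4,1) (4,7) (5,2) (6,3)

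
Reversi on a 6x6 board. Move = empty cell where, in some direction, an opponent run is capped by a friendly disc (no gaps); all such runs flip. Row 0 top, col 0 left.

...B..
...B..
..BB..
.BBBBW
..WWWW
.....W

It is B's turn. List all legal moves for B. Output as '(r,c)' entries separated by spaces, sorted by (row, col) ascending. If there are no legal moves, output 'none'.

(2,4): no bracket -> illegal
(2,5): no bracket -> illegal
(4,1): no bracket -> illegal
(5,1): flips 1 -> legal
(5,2): flips 2 -> legal
(5,3): flips 2 -> legal
(5,4): flips 2 -> legal

Answer: (5,1) (5,2) (5,3) (5,4)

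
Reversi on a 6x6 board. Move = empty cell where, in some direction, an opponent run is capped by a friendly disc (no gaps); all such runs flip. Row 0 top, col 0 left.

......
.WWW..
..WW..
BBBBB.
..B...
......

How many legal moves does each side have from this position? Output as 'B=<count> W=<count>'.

-- B to move --
(0,0): flips 2 -> legal
(0,1): flips 2 -> legal
(0,2): flips 2 -> legal
(0,3): flips 2 -> legal
(0,4): flips 2 -> legal
(1,0): no bracket -> illegal
(1,4): flips 1 -> legal
(2,0): no bracket -> illegal
(2,1): no bracket -> illegal
(2,4): no bracket -> illegal
B mobility = 6
-- W to move --
(2,0): no bracket -> illegal
(2,1): no bracket -> illegal
(2,4): no bracket -> illegal
(2,5): no bracket -> illegal
(3,5): no bracket -> illegal
(4,0): flips 1 -> legal
(4,1): flips 1 -> legal
(4,3): flips 1 -> legal
(4,4): flips 1 -> legal
(4,5): flips 1 -> legal
(5,1): no bracket -> illegal
(5,2): flips 2 -> legal
(5,3): no bracket -> illegal
W mobility = 6

Answer: B=6 W=6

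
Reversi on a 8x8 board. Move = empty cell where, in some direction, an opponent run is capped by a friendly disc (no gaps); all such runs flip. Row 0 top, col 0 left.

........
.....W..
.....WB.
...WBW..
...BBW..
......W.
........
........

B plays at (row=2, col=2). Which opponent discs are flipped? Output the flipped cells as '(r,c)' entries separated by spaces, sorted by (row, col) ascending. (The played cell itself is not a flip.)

Dir NW: first cell '.' (not opp) -> no flip
Dir N: first cell '.' (not opp) -> no flip
Dir NE: first cell '.' (not opp) -> no flip
Dir W: first cell '.' (not opp) -> no flip
Dir E: first cell '.' (not opp) -> no flip
Dir SW: first cell '.' (not opp) -> no flip
Dir S: first cell '.' (not opp) -> no flip
Dir SE: opp run (3,3) capped by B -> flip

Answer: (3,3)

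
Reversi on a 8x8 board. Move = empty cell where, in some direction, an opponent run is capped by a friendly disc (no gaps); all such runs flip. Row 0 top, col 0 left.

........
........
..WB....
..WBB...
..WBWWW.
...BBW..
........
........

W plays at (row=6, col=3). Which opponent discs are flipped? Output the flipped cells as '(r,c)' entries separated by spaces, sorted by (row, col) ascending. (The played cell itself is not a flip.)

Dir NW: first cell '.' (not opp) -> no flip
Dir N: opp run (5,3) (4,3) (3,3) (2,3), next='.' -> no flip
Dir NE: opp run (5,4) capped by W -> flip
Dir W: first cell '.' (not opp) -> no flip
Dir E: first cell '.' (not opp) -> no flip
Dir SW: first cell '.' (not opp) -> no flip
Dir S: first cell '.' (not opp) -> no flip
Dir SE: first cell '.' (not opp) -> no flip

Answer: (5,4)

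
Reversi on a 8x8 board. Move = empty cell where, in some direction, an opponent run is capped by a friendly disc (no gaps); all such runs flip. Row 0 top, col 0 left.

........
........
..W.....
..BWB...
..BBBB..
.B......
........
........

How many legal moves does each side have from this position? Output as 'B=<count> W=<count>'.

Answer: B=4 W=6

Derivation:
-- B to move --
(1,1): flips 2 -> legal
(1,2): flips 1 -> legal
(1,3): no bracket -> illegal
(2,1): no bracket -> illegal
(2,3): flips 1 -> legal
(2,4): flips 1 -> legal
(3,1): no bracket -> illegal
B mobility = 4
-- W to move --
(2,1): no bracket -> illegal
(2,3): no bracket -> illegal
(2,4): no bracket -> illegal
(2,5): no bracket -> illegal
(3,1): flips 1 -> legal
(3,5): flips 1 -> legal
(3,6): no bracket -> illegal
(4,0): no bracket -> illegal
(4,1): no bracket -> illegal
(4,6): no bracket -> illegal
(5,0): no bracket -> illegal
(5,2): flips 2 -> legal
(5,3): flips 1 -> legal
(5,4): no bracket -> illegal
(5,5): flips 1 -> legal
(5,6): no bracket -> illegal
(6,0): flips 2 -> legal
(6,1): no bracket -> illegal
(6,2): no bracket -> illegal
W mobility = 6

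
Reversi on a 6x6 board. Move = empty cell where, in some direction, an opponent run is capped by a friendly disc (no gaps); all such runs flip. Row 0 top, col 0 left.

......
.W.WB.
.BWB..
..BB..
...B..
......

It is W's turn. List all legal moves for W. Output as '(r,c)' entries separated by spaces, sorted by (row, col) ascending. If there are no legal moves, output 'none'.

Answer: (1,5) (2,0) (2,4) (3,1) (4,2) (4,4) (5,3)

Derivation:
(0,3): no bracket -> illegal
(0,4): no bracket -> illegal
(0,5): no bracket -> illegal
(1,0): no bracket -> illegal
(1,2): no bracket -> illegal
(1,5): flips 1 -> legal
(2,0): flips 1 -> legal
(2,4): flips 1 -> legal
(2,5): no bracket -> illegal
(3,0): no bracket -> illegal
(3,1): flips 1 -> legal
(3,4): no bracket -> illegal
(4,1): no bracket -> illegal
(4,2): flips 1 -> legal
(4,4): flips 1 -> legal
(5,2): no bracket -> illegal
(5,3): flips 3 -> legal
(5,4): no bracket -> illegal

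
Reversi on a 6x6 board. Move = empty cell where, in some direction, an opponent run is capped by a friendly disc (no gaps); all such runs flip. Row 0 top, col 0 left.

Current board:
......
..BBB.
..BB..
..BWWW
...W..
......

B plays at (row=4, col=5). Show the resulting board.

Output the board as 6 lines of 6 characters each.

Answer: ......
..BBB.
..BB..
..BWBW
...W.B
......

Derivation:
Place B at (4,5); scan 8 dirs for brackets.
Dir NW: opp run (3,4) capped by B -> flip
Dir N: opp run (3,5), next='.' -> no flip
Dir NE: edge -> no flip
Dir W: first cell '.' (not opp) -> no flip
Dir E: edge -> no flip
Dir SW: first cell '.' (not opp) -> no flip
Dir S: first cell '.' (not opp) -> no flip
Dir SE: edge -> no flip
All flips: (3,4)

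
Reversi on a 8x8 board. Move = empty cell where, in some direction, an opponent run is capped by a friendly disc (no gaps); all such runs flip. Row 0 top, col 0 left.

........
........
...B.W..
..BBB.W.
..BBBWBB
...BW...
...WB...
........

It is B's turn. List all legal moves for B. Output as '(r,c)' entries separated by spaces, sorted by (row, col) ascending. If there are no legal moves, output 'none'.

(1,4): flips 2 -> legal
(1,5): no bracket -> illegal
(1,6): flips 1 -> legal
(2,4): no bracket -> illegal
(2,6): flips 1 -> legal
(2,7): no bracket -> illegal
(3,5): no bracket -> illegal
(3,7): no bracket -> illegal
(5,2): no bracket -> illegal
(5,5): flips 1 -> legal
(5,6): flips 1 -> legal
(6,2): flips 1 -> legal
(6,5): flips 1 -> legal
(7,2): no bracket -> illegal
(7,3): flips 1 -> legal
(7,4): no bracket -> illegal

Answer: (1,4) (1,6) (2,6) (5,5) (5,6) (6,2) (6,5) (7,3)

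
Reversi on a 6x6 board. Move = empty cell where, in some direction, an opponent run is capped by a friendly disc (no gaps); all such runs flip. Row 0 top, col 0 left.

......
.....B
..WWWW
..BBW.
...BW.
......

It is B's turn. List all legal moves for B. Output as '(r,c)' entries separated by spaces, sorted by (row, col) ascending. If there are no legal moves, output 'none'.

Answer: (1,1) (1,2) (1,3) (1,4) (3,5) (4,5) (5,5)

Derivation:
(1,1): flips 1 -> legal
(1,2): flips 1 -> legal
(1,3): flips 1 -> legal
(1,4): flips 1 -> legal
(2,1): no bracket -> illegal
(3,1): no bracket -> illegal
(3,5): flips 2 -> legal
(4,5): flips 1 -> legal
(5,3): no bracket -> illegal
(5,4): no bracket -> illegal
(5,5): flips 1 -> legal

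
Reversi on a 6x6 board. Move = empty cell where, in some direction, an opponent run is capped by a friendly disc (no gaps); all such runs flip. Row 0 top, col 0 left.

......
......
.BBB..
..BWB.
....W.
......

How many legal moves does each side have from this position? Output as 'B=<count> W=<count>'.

Answer: B=3 W=5

Derivation:
-- B to move --
(2,4): no bracket -> illegal
(3,5): no bracket -> illegal
(4,2): no bracket -> illegal
(4,3): flips 1 -> legal
(4,5): no bracket -> illegal
(5,3): no bracket -> illegal
(5,4): flips 1 -> legal
(5,5): flips 2 -> legal
B mobility = 3
-- W to move --
(1,0): no bracket -> illegal
(1,1): flips 1 -> legal
(1,2): no bracket -> illegal
(1,3): flips 1 -> legal
(1,4): no bracket -> illegal
(2,0): no bracket -> illegal
(2,4): flips 1 -> legal
(2,5): no bracket -> illegal
(3,0): no bracket -> illegal
(3,1): flips 1 -> legal
(3,5): flips 1 -> legal
(4,1): no bracket -> illegal
(4,2): no bracket -> illegal
(4,3): no bracket -> illegal
(4,5): no bracket -> illegal
W mobility = 5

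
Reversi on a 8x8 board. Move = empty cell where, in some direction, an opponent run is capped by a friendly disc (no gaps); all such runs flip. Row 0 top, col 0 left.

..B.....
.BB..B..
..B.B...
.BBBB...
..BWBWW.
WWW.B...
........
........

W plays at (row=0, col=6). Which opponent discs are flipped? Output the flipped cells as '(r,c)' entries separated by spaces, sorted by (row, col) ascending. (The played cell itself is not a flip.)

Answer: (1,5) (2,4) (3,3) (4,2)

Derivation:
Dir NW: edge -> no flip
Dir N: edge -> no flip
Dir NE: edge -> no flip
Dir W: first cell '.' (not opp) -> no flip
Dir E: first cell '.' (not opp) -> no flip
Dir SW: opp run (1,5) (2,4) (3,3) (4,2) capped by W -> flip
Dir S: first cell '.' (not opp) -> no flip
Dir SE: first cell '.' (not opp) -> no flip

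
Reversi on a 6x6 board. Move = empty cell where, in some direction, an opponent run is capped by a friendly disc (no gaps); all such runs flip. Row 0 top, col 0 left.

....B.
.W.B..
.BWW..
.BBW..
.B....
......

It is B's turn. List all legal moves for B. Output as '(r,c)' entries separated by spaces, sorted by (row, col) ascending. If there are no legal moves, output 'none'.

Answer: (0,1) (1,2) (1,4) (2,4) (3,4) (4,3)

Derivation:
(0,0): no bracket -> illegal
(0,1): flips 1 -> legal
(0,2): no bracket -> illegal
(1,0): no bracket -> illegal
(1,2): flips 1 -> legal
(1,4): flips 1 -> legal
(2,0): no bracket -> illegal
(2,4): flips 2 -> legal
(3,4): flips 1 -> legal
(4,2): no bracket -> illegal
(4,3): flips 2 -> legal
(4,4): no bracket -> illegal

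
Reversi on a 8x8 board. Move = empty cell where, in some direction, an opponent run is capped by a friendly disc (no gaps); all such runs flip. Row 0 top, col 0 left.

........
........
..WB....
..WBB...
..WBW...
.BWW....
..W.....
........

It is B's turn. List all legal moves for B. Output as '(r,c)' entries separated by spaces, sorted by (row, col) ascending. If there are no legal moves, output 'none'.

Answer: (1,1) (2,1) (3,1) (4,1) (4,5) (5,4) (5,5) (6,1) (6,3) (7,3)

Derivation:
(1,1): flips 1 -> legal
(1,2): no bracket -> illegal
(1,3): no bracket -> illegal
(2,1): flips 2 -> legal
(3,1): flips 1 -> legal
(3,5): no bracket -> illegal
(4,1): flips 2 -> legal
(4,5): flips 1 -> legal
(5,4): flips 3 -> legal
(5,5): flips 1 -> legal
(6,1): flips 1 -> legal
(6,3): flips 1 -> legal
(6,4): no bracket -> illegal
(7,1): no bracket -> illegal
(7,2): no bracket -> illegal
(7,3): flips 1 -> legal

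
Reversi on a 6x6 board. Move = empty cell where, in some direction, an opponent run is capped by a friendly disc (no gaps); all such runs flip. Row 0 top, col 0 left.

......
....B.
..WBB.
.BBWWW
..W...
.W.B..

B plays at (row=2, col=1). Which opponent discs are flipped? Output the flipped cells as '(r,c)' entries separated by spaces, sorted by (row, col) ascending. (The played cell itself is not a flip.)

Dir NW: first cell '.' (not opp) -> no flip
Dir N: first cell '.' (not opp) -> no flip
Dir NE: first cell '.' (not opp) -> no flip
Dir W: first cell '.' (not opp) -> no flip
Dir E: opp run (2,2) capped by B -> flip
Dir SW: first cell '.' (not opp) -> no flip
Dir S: first cell 'B' (not opp) -> no flip
Dir SE: first cell 'B' (not opp) -> no flip

Answer: (2,2)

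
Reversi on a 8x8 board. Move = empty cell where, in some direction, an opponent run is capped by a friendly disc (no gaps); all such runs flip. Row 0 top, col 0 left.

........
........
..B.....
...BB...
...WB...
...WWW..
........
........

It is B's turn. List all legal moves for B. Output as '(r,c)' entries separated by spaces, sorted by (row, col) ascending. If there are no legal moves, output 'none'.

(3,2): no bracket -> illegal
(4,2): flips 1 -> legal
(4,5): no bracket -> illegal
(4,6): no bracket -> illegal
(5,2): flips 1 -> legal
(5,6): no bracket -> illegal
(6,2): flips 1 -> legal
(6,3): flips 2 -> legal
(6,4): flips 1 -> legal
(6,5): no bracket -> illegal
(6,6): flips 1 -> legal

Answer: (4,2) (5,2) (6,2) (6,3) (6,4) (6,6)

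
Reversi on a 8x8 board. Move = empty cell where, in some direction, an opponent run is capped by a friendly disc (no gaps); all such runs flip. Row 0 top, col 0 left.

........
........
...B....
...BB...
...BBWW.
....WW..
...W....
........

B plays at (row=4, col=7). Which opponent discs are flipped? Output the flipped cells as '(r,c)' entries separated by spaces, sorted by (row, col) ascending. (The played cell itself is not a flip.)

Answer: (4,5) (4,6)

Derivation:
Dir NW: first cell '.' (not opp) -> no flip
Dir N: first cell '.' (not opp) -> no flip
Dir NE: edge -> no flip
Dir W: opp run (4,6) (4,5) capped by B -> flip
Dir E: edge -> no flip
Dir SW: first cell '.' (not opp) -> no flip
Dir S: first cell '.' (not opp) -> no flip
Dir SE: edge -> no flip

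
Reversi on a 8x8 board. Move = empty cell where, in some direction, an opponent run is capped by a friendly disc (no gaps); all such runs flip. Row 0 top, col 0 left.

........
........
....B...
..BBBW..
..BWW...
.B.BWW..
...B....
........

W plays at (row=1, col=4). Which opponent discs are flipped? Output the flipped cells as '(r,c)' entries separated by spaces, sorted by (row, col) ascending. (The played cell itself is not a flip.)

Answer: (2,4) (3,4)

Derivation:
Dir NW: first cell '.' (not opp) -> no flip
Dir N: first cell '.' (not opp) -> no flip
Dir NE: first cell '.' (not opp) -> no flip
Dir W: first cell '.' (not opp) -> no flip
Dir E: first cell '.' (not opp) -> no flip
Dir SW: first cell '.' (not opp) -> no flip
Dir S: opp run (2,4) (3,4) capped by W -> flip
Dir SE: first cell '.' (not opp) -> no flip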